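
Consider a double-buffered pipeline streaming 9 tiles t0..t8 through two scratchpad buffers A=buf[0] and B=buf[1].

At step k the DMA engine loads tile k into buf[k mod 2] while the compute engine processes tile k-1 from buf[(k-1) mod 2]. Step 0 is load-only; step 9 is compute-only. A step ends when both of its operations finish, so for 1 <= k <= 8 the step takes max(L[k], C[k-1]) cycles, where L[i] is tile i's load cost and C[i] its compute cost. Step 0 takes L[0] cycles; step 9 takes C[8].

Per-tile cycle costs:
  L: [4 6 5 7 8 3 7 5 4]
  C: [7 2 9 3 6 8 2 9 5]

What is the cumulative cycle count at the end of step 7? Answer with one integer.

end_cycle[7] = 52

step 0: L[0]=4 → dur=4, Σ=4 | A=load:t0 B=idle [load-only]
step 1: L[1]=6 C[0]=7 → dur=7, Σ=11 | A=compute:t0 B=load:t1 [compute-bound]
step 2: L[2]=5 C[1]=2 → dur=5, Σ=16 | A=load:t2 B=compute:t1 [load-bound]
step 3: L[3]=7 C[2]=9 → dur=9, Σ=25 | A=compute:t2 B=load:t3 [compute-bound]
step 4: L[4]=8 C[3]=3 → dur=8, Σ=33 | A=load:t4 B=compute:t3 [load-bound]
step 5: L[5]=3 C[4]=6 → dur=6, Σ=39 | A=compute:t4 B=load:t5 [compute-bound]
step 6: L[6]=7 C[5]=8 → dur=8, Σ=47 | A=load:t6 B=compute:t5 [compute-bound]
step 7: L[7]=5 C[6]=2 → dur=5, Σ=52 | A=compute:t6 B=load:t7 [load-bound]
step 8: L[8]=4 C[7]=9 → dur=9, Σ=61 | A=load:t8 B=compute:t7 [compute-bound]
step 9: C[8]=5 → dur=5, Σ=66 | A=compute:t8 B=idle [compute-only]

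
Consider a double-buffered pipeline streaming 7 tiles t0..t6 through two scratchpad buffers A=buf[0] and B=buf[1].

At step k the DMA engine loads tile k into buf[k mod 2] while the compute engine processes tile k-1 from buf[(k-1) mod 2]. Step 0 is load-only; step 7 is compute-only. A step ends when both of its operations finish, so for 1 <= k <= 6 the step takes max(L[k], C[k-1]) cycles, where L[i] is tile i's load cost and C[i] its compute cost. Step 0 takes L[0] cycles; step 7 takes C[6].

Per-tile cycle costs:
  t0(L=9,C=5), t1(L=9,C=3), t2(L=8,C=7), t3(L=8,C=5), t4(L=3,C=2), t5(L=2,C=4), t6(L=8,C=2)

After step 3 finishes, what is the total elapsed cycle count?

end_cycle[3] = 34

[0] DMA t0→A (9c) ∥ CU idle ⇒ 9c, clock 9
[1] DMA t1→B (9c) ∥ CU A:t0 (5c) ⇒ 9c, clock 18
[2] DMA t2→A (8c) ∥ CU B:t1 (3c) ⇒ 8c, clock 26
[3] DMA t3→B (8c) ∥ CU A:t2 (7c) ⇒ 8c, clock 34
[4] DMA t4→A (3c) ∥ CU B:t3 (5c) ⇒ 5c, clock 39
[5] DMA t5→B (2c) ∥ CU A:t4 (2c) ⇒ 2c, clock 41
[6] DMA t6→A (8c) ∥ CU B:t5 (4c) ⇒ 8c, clock 49
[7] DMA idle ∥ CU A:t6 (2c) ⇒ 2c, clock 51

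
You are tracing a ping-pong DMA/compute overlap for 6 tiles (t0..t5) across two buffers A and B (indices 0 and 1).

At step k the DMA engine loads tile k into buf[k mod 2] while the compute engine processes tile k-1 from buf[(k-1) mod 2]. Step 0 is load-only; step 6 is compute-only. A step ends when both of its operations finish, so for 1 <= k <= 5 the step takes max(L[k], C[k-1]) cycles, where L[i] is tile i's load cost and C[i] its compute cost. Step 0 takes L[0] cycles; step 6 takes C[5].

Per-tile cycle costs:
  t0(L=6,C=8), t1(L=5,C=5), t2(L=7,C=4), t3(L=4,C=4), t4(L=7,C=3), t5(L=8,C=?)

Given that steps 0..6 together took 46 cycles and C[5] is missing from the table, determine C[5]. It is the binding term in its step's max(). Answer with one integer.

C[5] = 6

step 0 = dur = L[0]=6 = 6
step 1 = dur = max(L[1]=5, C[0]=8) = 8
step 2 = dur = max(L[2]=7, C[1]=5) = 7
step 3 = dur = max(L[3]=4, C[2]=4) = 4
step 4 = dur = max(L[4]=7, C[3]=4) = 7
step 5 = dur = max(L[5]=8, C[4]=3) = 8
step 6 = dur = C[5]=? = C[5]  (unknown; binding)
sum of known step durations = 40
dur[6] = total - known = 46 - 40 = 6
C[5] is the binding max in step 6, so C[5] = dur[6] = 6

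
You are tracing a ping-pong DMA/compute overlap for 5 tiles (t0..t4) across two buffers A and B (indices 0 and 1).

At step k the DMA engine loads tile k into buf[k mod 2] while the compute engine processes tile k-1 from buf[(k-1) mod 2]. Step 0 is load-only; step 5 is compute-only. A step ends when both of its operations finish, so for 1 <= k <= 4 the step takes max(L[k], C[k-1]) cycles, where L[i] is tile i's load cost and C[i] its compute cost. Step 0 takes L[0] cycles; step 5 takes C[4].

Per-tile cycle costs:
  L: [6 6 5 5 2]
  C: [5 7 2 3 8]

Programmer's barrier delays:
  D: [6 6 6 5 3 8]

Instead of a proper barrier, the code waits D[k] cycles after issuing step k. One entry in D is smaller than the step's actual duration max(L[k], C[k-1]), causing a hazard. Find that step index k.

hazard at step 2

step 0: need L[0]=6 = 6; D[0]=6 ok
step 1: need max(L[1]=6,C[0]=5) = 6; D[1]=6 ok
step 2: need max(L[2]=5,C[1]=7) = 7; D[2]=6 SHORT
step 3: need max(L[3]=5,C[2]=2) = 5; D[3]=5 ok
step 4: need max(L[4]=2,C[3]=3) = 3; D[4]=3 ok
step 5: need C[4]=8 = 8; D[5]=8 ok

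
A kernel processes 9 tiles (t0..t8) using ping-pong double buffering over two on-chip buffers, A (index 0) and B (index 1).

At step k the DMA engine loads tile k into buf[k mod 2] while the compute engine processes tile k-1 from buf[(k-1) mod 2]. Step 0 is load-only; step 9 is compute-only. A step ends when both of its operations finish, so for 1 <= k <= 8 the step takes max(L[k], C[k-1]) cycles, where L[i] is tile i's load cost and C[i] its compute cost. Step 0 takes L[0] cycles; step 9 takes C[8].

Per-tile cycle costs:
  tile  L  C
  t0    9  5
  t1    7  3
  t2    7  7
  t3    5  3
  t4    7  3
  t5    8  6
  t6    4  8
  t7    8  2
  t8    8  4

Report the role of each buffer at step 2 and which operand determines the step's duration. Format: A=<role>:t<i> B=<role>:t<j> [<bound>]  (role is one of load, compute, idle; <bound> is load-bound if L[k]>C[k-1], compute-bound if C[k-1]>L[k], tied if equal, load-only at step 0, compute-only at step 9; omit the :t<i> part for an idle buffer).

step 2: A=load:t2 B=compute:t1 [load-bound]

[0] DMA t0→A (9c) ∥ CU idle ⇒ 9c, clock 9
[1] DMA t1→B (7c) ∥ CU A:t0 (5c) ⇒ 7c, clock 16
[2] DMA t2→A (7c) ∥ CU B:t1 (3c) ⇒ 7c, clock 23
[3] DMA t3→B (5c) ∥ CU A:t2 (7c) ⇒ 7c, clock 30
[4] DMA t4→A (7c) ∥ CU B:t3 (3c) ⇒ 7c, clock 37
[5] DMA t5→B (8c) ∥ CU A:t4 (3c) ⇒ 8c, clock 45
[6] DMA t6→A (4c) ∥ CU B:t5 (6c) ⇒ 6c, clock 51
[7] DMA t7→B (8c) ∥ CU A:t6 (8c) ⇒ 8c, clock 59
[8] DMA t8→A (8c) ∥ CU B:t7 (2c) ⇒ 8c, clock 67
[9] DMA idle ∥ CU A:t8 (4c) ⇒ 4c, clock 71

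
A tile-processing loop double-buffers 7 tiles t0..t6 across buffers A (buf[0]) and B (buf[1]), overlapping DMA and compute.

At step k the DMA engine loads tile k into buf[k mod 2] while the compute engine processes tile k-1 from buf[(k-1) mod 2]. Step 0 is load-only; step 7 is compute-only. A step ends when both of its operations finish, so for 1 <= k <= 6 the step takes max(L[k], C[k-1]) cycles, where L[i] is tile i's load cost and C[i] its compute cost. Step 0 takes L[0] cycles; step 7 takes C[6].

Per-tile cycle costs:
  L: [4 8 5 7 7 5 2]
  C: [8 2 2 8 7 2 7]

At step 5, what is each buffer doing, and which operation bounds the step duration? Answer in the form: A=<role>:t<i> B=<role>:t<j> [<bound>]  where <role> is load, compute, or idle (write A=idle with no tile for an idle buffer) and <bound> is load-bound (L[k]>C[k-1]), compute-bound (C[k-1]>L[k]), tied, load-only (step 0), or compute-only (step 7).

step 5: A=compute:t4 B=load:t5 [compute-bound]

k=0 load=t0/4c comp=- wait=4 total=4
k=1 load=t1/8c comp=t0/8c wait=8 total=12
k=2 load=t2/5c comp=t1/2c wait=5 total=17
k=3 load=t3/7c comp=t2/2c wait=7 total=24
k=4 load=t4/7c comp=t3/8c wait=8 total=32
k=5 load=t5/5c comp=t4/7c wait=7 total=39
k=6 load=t6/2c comp=t5/2c wait=2 total=41
k=7 load=- comp=t6/7c wait=7 total=48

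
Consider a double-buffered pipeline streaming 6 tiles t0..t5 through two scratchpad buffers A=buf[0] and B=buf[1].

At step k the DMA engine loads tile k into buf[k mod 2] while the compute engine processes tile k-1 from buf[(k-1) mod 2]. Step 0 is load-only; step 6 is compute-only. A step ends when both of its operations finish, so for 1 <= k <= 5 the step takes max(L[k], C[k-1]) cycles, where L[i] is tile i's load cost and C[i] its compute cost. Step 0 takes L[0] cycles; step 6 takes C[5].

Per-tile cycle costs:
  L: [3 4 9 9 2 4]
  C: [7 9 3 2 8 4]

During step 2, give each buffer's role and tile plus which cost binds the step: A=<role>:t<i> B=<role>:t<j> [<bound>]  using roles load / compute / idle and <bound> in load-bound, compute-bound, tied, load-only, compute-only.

k=0 load=t0/3c comp=- wait=3 total=3
k=1 load=t1/4c comp=t0/7c wait=7 total=10
k=2 load=t2/9c comp=t1/9c wait=9 total=19
k=3 load=t3/9c comp=t2/3c wait=9 total=28
k=4 load=t4/2c comp=t3/2c wait=2 total=30
k=5 load=t5/4c comp=t4/8c wait=8 total=38
k=6 load=- comp=t5/4c wait=4 total=42

step 2: A=load:t2 B=compute:t1 [tied]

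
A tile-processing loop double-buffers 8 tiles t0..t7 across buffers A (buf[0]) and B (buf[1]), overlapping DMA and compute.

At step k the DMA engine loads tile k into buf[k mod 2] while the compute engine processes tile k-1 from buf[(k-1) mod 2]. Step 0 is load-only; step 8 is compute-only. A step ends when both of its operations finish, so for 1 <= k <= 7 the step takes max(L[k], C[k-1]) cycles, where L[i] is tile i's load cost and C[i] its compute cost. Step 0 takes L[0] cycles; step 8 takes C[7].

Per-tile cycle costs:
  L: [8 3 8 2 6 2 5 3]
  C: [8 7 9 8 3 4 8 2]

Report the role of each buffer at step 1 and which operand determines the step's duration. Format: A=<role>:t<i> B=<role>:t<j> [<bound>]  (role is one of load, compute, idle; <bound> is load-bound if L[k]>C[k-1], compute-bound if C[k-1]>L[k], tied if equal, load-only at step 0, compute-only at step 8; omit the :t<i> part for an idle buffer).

step 1: A=compute:t0 B=load:t1 [compute-bound]

  0. 8=8c; end=8; A:t0 B:-
  1. max(3,8)=8c; end=16; A:t0 B:t1
  2. max(8,7)=8c; end=24; A:t2 B:t1
  3. max(2,9)=9c; end=33; A:t2 B:t3
  4. max(6,8)=8c; end=41; A:t4 B:t3
  5. max(2,3)=3c; end=44; A:t4 B:t5
  6. max(5,4)=5c; end=49; A:t6 B:t5
  7. max(3,8)=8c; end=57; A:t6 B:t7
  8. 2=2c; end=59; A:t6 B:t7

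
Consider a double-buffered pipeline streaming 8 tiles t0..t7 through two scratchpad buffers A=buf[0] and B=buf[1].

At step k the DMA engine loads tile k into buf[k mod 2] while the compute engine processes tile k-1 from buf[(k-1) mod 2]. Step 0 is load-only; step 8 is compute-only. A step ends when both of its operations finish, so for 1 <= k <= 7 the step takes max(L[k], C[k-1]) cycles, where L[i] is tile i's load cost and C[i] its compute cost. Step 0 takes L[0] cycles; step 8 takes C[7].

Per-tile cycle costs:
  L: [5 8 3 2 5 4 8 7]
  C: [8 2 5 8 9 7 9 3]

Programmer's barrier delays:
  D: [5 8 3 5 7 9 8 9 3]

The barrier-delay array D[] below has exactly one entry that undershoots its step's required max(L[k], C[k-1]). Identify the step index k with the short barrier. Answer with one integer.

hazard at step 4

[0] required=L[0]=5=5 vs D=5 ok
[1] required=max(L[1]=8,C[0]=8)=8 vs D=8 ok
[2] required=max(L[2]=3,C[1]=2)=3 vs D=3 ok
[3] required=max(L[3]=2,C[2]=5)=5 vs D=5 ok
[4] required=max(L[4]=5,C[3]=8)=8 vs D=7 SHORT
[5] required=max(L[5]=4,C[4]=9)=9 vs D=9 ok
[6] required=max(L[6]=8,C[5]=7)=8 vs D=8 ok
[7] required=max(L[7]=7,C[6]=9)=9 vs D=9 ok
[8] required=C[7]=3=3 vs D=3 ok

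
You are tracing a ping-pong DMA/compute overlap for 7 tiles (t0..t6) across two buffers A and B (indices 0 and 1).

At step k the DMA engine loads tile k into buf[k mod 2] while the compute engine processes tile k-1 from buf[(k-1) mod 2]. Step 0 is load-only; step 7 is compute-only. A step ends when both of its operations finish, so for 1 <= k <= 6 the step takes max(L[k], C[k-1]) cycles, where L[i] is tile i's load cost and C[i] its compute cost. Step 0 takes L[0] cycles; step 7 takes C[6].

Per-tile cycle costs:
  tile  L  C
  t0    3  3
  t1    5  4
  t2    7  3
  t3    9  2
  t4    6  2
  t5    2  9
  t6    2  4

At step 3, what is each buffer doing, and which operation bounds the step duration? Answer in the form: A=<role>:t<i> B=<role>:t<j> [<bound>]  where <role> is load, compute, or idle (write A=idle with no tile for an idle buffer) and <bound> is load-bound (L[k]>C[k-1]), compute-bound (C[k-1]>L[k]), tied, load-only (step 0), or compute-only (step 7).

step 3: A=compute:t2 B=load:t3 [load-bound]

  0. 3=3c; end=3; A:t0 B:-
  1. max(5,3)=5c; end=8; A:t0 B:t1
  2. max(7,4)=7c; end=15; A:t2 B:t1
  3. max(9,3)=9c; end=24; A:t2 B:t3
  4. max(6,2)=6c; end=30; A:t4 B:t3
  5. max(2,2)=2c; end=32; A:t4 B:t5
  6. max(2,9)=9c; end=41; A:t6 B:t5
  7. 4=4c; end=45; A:t6 B:t5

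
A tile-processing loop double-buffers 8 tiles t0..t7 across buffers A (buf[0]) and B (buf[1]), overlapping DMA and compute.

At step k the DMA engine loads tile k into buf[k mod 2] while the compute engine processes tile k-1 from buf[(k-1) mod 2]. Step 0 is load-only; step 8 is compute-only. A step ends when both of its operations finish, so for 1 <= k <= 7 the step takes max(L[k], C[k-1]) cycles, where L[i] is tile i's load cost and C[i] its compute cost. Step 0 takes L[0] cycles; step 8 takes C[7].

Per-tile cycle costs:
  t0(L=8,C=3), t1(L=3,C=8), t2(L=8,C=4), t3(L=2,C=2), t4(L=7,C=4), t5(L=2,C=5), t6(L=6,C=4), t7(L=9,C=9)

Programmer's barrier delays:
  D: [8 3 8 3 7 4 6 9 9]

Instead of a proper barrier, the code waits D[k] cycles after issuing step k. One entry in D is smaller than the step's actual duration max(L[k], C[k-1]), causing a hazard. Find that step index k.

k=0 barrier L[0]=8→8c, D[0]=8 ok
k=1 barrier max(L[1]=3,C[0]=3)→3c, D[1]=3 ok
k=2 barrier max(L[2]=8,C[1]=8)→8c, D[2]=8 ok
k=3 barrier max(L[3]=2,C[2]=4)→4c, D[3]=3 SHORT
k=4 barrier max(L[4]=7,C[3]=2)→7c, D[4]=7 ok
k=5 barrier max(L[5]=2,C[4]=4)→4c, D[5]=4 ok
k=6 barrier max(L[6]=6,C[5]=5)→6c, D[6]=6 ok
k=7 barrier max(L[7]=9,C[6]=4)→9c, D[7]=9 ok
k=8 barrier C[7]=9→9c, D[8]=9 ok

hazard at step 3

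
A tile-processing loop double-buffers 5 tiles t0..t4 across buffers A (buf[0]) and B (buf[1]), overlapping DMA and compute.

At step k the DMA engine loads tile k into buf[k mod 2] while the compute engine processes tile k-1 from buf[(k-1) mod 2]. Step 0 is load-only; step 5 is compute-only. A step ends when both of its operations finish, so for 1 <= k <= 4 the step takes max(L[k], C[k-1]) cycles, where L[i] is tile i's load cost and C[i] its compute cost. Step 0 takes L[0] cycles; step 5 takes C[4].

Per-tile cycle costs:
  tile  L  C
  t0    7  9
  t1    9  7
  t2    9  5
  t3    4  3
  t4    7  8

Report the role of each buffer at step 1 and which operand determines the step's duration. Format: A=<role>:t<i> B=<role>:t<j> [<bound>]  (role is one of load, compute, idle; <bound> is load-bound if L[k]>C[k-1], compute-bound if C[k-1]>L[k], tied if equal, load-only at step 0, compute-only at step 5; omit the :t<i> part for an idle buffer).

  0. 7=7c; end=7; A:t0 B:-
  1. max(9,9)=9c; end=16; A:t0 B:t1
  2. max(9,7)=9c; end=25; A:t2 B:t1
  3. max(4,5)=5c; end=30; A:t2 B:t3
  4. max(7,3)=7c; end=37; A:t4 B:t3
  5. 8=8c; end=45; A:t4 B:t3

step 1: A=compute:t0 B=load:t1 [tied]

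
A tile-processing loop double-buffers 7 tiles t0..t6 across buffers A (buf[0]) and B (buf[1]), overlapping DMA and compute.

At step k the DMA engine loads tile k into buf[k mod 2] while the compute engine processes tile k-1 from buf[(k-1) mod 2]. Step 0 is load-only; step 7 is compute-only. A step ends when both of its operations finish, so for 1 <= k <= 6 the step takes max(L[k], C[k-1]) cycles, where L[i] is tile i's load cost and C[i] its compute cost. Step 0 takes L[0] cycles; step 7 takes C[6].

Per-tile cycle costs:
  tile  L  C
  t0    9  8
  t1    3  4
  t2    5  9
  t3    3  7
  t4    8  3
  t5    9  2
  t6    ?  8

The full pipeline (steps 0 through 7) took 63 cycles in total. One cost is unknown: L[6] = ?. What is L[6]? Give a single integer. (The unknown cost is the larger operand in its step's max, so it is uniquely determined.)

L[6] = 7

step 0: dur = L[0]=9 = 9
step 1: dur = max(L[1]=3, C[0]=8) = 8
step 2: dur = max(L[2]=5, C[1]=4) = 5
step 3: dur = max(L[3]=3, C[2]=9) = 9
step 4: dur = max(L[4]=8, C[3]=7) = 8
step 5: dur = max(L[5]=9, C[4]=3) = 9
step 6: dur = max(L[6]=?, C[5]=2) = L[6]  (unknown; binding)
step 7: dur = C[6]=8 = 8
sum of known step durations = 56
dur[6] = total - known = 63 - 56 = 7
L[6] is the binding max in step 6, so L[6] = dur[6] = 7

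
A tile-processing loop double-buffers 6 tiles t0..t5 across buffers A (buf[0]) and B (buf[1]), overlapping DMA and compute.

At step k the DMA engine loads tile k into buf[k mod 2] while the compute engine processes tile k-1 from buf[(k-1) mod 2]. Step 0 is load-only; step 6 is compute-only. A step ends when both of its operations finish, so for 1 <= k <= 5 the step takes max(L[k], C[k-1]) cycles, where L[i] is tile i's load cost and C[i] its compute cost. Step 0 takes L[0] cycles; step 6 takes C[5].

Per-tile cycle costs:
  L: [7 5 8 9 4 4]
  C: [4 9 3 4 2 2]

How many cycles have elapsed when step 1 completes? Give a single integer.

end_cycle[1] = 12

k=0 load=t0/7c comp=- wait=7 total=7
k=1 load=t1/5c comp=t0/4c wait=5 total=12
k=2 load=t2/8c comp=t1/9c wait=9 total=21
k=3 load=t3/9c comp=t2/3c wait=9 total=30
k=4 load=t4/4c comp=t3/4c wait=4 total=34
k=5 load=t5/4c comp=t4/2c wait=4 total=38
k=6 load=- comp=t5/2c wait=2 total=40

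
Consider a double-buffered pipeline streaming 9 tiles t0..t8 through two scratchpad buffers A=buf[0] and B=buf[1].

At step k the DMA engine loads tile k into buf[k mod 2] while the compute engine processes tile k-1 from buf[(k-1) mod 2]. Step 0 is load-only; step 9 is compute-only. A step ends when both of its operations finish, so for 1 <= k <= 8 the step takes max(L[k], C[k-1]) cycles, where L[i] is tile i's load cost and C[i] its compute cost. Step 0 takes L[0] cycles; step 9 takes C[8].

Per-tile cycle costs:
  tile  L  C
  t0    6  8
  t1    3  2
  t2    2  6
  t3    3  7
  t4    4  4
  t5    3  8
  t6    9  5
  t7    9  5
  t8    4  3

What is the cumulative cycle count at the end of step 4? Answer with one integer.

end_cycle[4] = 29

k=0 load=t0/6c comp=- wait=6 total=6
k=1 load=t1/3c comp=t0/8c wait=8 total=14
k=2 load=t2/2c comp=t1/2c wait=2 total=16
k=3 load=t3/3c comp=t2/6c wait=6 total=22
k=4 load=t4/4c comp=t3/7c wait=7 total=29
k=5 load=t5/3c comp=t4/4c wait=4 total=33
k=6 load=t6/9c comp=t5/8c wait=9 total=42
k=7 load=t7/9c comp=t6/5c wait=9 total=51
k=8 load=t8/4c comp=t7/5c wait=5 total=56
k=9 load=- comp=t8/3c wait=3 total=59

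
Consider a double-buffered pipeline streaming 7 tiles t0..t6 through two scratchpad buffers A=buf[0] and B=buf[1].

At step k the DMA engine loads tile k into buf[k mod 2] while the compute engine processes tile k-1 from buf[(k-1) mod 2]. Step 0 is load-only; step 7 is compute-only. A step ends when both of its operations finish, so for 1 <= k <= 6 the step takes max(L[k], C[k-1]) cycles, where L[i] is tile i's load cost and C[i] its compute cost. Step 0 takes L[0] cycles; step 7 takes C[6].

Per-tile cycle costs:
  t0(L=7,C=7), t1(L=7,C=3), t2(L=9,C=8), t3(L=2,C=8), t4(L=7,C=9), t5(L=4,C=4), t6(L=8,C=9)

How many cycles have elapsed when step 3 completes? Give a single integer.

end_cycle[3] = 31

  0. 7=7c; end=7; A:t0 B:-
  1. max(7,7)=7c; end=14; A:t0 B:t1
  2. max(9,3)=9c; end=23; A:t2 B:t1
  3. max(2,8)=8c; end=31; A:t2 B:t3
  4. max(7,8)=8c; end=39; A:t4 B:t3
  5. max(4,9)=9c; end=48; A:t4 B:t5
  6. max(8,4)=8c; end=56; A:t6 B:t5
  7. 9=9c; end=65; A:t6 B:t5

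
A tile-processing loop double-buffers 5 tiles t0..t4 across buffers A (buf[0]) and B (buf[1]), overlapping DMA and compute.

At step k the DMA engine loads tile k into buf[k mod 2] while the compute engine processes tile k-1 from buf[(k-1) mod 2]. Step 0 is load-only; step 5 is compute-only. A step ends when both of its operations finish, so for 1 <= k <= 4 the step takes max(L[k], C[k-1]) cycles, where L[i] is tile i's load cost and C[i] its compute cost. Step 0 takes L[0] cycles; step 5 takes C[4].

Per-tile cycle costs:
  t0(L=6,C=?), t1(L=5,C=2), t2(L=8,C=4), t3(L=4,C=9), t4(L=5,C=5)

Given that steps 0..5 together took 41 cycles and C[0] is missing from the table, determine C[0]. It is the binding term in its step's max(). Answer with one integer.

step 0: dur = L[0]=6 = 6
step 1: dur = max(L[1]=5, C[0]=?) = C[0]  (unknown; binding)
step 2: dur = max(L[2]=8, C[1]=2) = 8
step 3: dur = max(L[3]=4, C[2]=4) = 4
step 4: dur = max(L[4]=5, C[3]=9) = 9
step 5: dur = C[4]=5 = 5
sum of known step durations = 32
dur[1] = total - known = 41 - 32 = 9
C[0] is the binding max in step 1, so C[0] = dur[1] = 9

C[0] = 9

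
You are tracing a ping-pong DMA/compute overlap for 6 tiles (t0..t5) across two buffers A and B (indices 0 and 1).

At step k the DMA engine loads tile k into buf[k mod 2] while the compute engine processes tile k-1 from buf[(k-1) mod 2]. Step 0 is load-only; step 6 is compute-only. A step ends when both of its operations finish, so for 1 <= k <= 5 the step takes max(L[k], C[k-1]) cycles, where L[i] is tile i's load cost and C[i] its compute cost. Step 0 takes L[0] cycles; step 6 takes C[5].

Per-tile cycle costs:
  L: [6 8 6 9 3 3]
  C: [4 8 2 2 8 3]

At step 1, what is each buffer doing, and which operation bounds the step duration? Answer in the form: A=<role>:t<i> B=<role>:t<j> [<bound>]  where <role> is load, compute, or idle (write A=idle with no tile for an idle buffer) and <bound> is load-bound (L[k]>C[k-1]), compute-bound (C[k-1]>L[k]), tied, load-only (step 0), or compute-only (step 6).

[0] DMA t0→A (6c) ∥ CU idle ⇒ 6c, clock 6
[1] DMA t1→B (8c) ∥ CU A:t0 (4c) ⇒ 8c, clock 14
[2] DMA t2→A (6c) ∥ CU B:t1 (8c) ⇒ 8c, clock 22
[3] DMA t3→B (9c) ∥ CU A:t2 (2c) ⇒ 9c, clock 31
[4] DMA t4→A (3c) ∥ CU B:t3 (2c) ⇒ 3c, clock 34
[5] DMA t5→B (3c) ∥ CU A:t4 (8c) ⇒ 8c, clock 42
[6] DMA idle ∥ CU B:t5 (3c) ⇒ 3c, clock 45

step 1: A=compute:t0 B=load:t1 [load-bound]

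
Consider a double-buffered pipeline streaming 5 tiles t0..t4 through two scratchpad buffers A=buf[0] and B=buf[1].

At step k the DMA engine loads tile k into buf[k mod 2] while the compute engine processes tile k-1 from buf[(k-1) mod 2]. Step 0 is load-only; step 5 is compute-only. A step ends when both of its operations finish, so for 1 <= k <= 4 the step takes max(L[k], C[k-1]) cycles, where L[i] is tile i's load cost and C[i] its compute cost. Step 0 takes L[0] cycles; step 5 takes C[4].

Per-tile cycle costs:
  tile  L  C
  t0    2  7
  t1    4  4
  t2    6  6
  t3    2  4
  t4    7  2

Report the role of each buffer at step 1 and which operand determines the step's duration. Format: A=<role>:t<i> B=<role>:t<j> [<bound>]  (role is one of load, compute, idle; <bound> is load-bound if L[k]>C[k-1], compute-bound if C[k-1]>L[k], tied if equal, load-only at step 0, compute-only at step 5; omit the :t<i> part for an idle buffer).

step 1: A=compute:t0 B=load:t1 [compute-bound]

k=0 load=t0/2c comp=- wait=2 total=2
k=1 load=t1/4c comp=t0/7c wait=7 total=9
k=2 load=t2/6c comp=t1/4c wait=6 total=15
k=3 load=t3/2c comp=t2/6c wait=6 total=21
k=4 load=t4/7c comp=t3/4c wait=7 total=28
k=5 load=- comp=t4/2c wait=2 total=30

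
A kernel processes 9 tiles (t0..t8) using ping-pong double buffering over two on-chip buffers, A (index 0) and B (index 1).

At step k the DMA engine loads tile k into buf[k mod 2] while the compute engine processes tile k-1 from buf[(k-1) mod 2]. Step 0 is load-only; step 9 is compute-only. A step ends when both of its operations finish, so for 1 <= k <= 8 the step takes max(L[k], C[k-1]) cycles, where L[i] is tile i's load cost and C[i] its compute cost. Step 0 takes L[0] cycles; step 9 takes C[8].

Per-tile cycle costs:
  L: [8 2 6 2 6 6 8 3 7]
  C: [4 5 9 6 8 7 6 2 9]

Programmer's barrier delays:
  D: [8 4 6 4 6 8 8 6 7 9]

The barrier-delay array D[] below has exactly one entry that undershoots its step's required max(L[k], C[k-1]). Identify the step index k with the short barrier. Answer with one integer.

k=0 barrier L[0]=8→8c, D[0]=8 ok
k=1 barrier max(L[1]=2,C[0]=4)→4c, D[1]=4 ok
k=2 barrier max(L[2]=6,C[1]=5)→6c, D[2]=6 ok
k=3 barrier max(L[3]=2,C[2]=9)→9c, D[3]=4 SHORT
k=4 barrier max(L[4]=6,C[3]=6)→6c, D[4]=6 ok
k=5 barrier max(L[5]=6,C[4]=8)→8c, D[5]=8 ok
k=6 barrier max(L[6]=8,C[5]=7)→8c, D[6]=8 ok
k=7 barrier max(L[7]=3,C[6]=6)→6c, D[7]=6 ok
k=8 barrier max(L[8]=7,C[7]=2)→7c, D[8]=7 ok
k=9 barrier C[8]=9→9c, D[9]=9 ok

hazard at step 3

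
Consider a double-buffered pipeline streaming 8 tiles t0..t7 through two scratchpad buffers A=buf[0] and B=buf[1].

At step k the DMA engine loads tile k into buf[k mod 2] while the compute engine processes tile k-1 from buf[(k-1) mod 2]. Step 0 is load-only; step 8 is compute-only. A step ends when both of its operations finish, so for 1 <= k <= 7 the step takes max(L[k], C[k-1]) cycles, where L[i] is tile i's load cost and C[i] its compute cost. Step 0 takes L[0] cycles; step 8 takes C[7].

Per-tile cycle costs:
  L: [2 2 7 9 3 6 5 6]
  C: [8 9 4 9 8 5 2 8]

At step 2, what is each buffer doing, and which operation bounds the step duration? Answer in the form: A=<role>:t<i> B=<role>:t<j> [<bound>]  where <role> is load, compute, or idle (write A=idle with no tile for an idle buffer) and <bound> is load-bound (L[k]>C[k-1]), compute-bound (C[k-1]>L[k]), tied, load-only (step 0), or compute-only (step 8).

  0. 2=2c; end=2; A:t0 B:-
  1. max(2,8)=8c; end=10; A:t0 B:t1
  2. max(7,9)=9c; end=19; A:t2 B:t1
  3. max(9,4)=9c; end=28; A:t2 B:t3
  4. max(3,9)=9c; end=37; A:t4 B:t3
  5. max(6,8)=8c; end=45; A:t4 B:t5
  6. max(5,5)=5c; end=50; A:t6 B:t5
  7. max(6,2)=6c; end=56; A:t6 B:t7
  8. 8=8c; end=64; A:t6 B:t7

step 2: A=load:t2 B=compute:t1 [compute-bound]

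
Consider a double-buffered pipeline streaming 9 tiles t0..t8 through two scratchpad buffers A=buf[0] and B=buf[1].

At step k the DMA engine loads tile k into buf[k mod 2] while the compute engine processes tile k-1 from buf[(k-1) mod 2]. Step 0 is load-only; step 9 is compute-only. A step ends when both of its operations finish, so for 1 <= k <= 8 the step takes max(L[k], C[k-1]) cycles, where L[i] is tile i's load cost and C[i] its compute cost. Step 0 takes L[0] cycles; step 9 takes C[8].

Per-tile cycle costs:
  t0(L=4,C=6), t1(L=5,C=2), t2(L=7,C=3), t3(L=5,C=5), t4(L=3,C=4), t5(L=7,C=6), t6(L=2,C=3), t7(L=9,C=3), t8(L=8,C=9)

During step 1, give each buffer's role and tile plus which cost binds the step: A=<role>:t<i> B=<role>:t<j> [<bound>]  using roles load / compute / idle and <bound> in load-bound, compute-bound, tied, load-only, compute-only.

step 1: A=compute:t0 B=load:t1 [compute-bound]

  0. 4=4c; end=4; A:t0 B:-
  1. max(5,6)=6c; end=10; A:t0 B:t1
  2. max(7,2)=7c; end=17; A:t2 B:t1
  3. max(5,3)=5c; end=22; A:t2 B:t3
  4. max(3,5)=5c; end=27; A:t4 B:t3
  5. max(7,4)=7c; end=34; A:t4 B:t5
  6. max(2,6)=6c; end=40; A:t6 B:t5
  7. max(9,3)=9c; end=49; A:t6 B:t7
  8. max(8,3)=8c; end=57; A:t8 B:t7
  9. 9=9c; end=66; A:t8 B:t7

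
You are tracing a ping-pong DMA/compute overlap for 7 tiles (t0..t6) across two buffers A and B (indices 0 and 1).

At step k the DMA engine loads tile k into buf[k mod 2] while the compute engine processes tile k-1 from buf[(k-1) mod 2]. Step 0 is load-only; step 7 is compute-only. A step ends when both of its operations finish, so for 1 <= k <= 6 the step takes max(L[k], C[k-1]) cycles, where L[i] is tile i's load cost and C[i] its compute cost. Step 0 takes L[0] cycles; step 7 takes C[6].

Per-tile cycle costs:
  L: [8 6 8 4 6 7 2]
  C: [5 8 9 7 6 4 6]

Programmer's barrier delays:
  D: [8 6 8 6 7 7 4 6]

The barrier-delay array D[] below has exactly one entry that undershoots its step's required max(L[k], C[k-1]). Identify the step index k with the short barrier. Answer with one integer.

hazard at step 3

[0] required=L[0]=8=8 vs D=8 ok
[1] required=max(L[1]=6,C[0]=5)=6 vs D=6 ok
[2] required=max(L[2]=8,C[1]=8)=8 vs D=8 ok
[3] required=max(L[3]=4,C[2]=9)=9 vs D=6 SHORT
[4] required=max(L[4]=6,C[3]=7)=7 vs D=7 ok
[5] required=max(L[5]=7,C[4]=6)=7 vs D=7 ok
[6] required=max(L[6]=2,C[5]=4)=4 vs D=4 ok
[7] required=C[6]=6=6 vs D=6 ok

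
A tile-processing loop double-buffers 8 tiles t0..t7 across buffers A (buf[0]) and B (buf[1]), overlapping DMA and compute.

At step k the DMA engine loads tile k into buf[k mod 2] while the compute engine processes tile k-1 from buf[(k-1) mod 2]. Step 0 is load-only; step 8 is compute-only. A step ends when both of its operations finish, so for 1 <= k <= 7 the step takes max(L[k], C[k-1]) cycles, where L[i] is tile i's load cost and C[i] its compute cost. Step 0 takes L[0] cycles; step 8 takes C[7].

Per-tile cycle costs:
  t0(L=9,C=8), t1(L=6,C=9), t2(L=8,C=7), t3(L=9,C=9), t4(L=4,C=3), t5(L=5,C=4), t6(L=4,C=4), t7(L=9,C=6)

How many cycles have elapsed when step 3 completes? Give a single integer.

k=0 load=t0/9c comp=- wait=9 total=9
k=1 load=t1/6c comp=t0/8c wait=8 total=17
k=2 load=t2/8c comp=t1/9c wait=9 total=26
k=3 load=t3/9c comp=t2/7c wait=9 total=35
k=4 load=t4/4c comp=t3/9c wait=9 total=44
k=5 load=t5/5c comp=t4/3c wait=5 total=49
k=6 load=t6/4c comp=t5/4c wait=4 total=53
k=7 load=t7/9c comp=t6/4c wait=9 total=62
k=8 load=- comp=t7/6c wait=6 total=68

end_cycle[3] = 35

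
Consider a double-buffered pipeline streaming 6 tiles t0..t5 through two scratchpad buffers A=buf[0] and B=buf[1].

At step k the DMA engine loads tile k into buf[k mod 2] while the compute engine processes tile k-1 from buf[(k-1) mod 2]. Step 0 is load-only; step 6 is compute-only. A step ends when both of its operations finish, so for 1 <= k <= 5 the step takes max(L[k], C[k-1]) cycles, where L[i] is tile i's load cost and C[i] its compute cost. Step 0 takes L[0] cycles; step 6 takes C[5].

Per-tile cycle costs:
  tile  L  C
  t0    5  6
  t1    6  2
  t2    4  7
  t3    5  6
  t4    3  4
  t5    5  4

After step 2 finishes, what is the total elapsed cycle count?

k=0 load=t0/5c comp=- wait=5 total=5
k=1 load=t1/6c comp=t0/6c wait=6 total=11
k=2 load=t2/4c comp=t1/2c wait=4 total=15
k=3 load=t3/5c comp=t2/7c wait=7 total=22
k=4 load=t4/3c comp=t3/6c wait=6 total=28
k=5 load=t5/5c comp=t4/4c wait=5 total=33
k=6 load=- comp=t5/4c wait=4 total=37

end_cycle[2] = 15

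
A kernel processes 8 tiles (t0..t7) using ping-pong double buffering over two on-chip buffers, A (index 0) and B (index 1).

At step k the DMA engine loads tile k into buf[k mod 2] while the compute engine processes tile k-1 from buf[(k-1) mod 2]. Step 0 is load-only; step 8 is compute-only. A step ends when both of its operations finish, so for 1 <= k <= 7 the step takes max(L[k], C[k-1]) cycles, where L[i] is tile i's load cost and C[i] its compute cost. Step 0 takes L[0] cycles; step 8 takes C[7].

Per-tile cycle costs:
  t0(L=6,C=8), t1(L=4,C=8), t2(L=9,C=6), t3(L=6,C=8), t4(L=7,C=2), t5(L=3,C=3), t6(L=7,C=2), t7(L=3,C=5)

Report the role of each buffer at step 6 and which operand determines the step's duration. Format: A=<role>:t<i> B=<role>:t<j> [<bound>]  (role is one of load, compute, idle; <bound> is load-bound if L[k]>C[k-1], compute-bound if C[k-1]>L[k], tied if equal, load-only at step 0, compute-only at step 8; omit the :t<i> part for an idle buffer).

step 6: A=load:t6 B=compute:t5 [load-bound]

  0. 6=6c; end=6; A:t0 B:-
  1. max(4,8)=8c; end=14; A:t0 B:t1
  2. max(9,8)=9c; end=23; A:t2 B:t1
  3. max(6,6)=6c; end=29; A:t2 B:t3
  4. max(7,8)=8c; end=37; A:t4 B:t3
  5. max(3,2)=3c; end=40; A:t4 B:t5
  6. max(7,3)=7c; end=47; A:t6 B:t5
  7. max(3,2)=3c; end=50; A:t6 B:t7
  8. 5=5c; end=55; A:t6 B:t7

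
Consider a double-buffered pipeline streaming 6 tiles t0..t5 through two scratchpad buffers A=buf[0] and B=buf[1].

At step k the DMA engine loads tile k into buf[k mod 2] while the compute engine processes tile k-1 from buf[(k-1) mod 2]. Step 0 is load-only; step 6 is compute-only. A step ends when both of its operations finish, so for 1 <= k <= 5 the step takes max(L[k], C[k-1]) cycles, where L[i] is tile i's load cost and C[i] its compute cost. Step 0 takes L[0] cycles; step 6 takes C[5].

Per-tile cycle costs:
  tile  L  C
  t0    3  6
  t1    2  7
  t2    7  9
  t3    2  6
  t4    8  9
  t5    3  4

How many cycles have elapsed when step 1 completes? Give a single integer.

end_cycle[1] = 9

step 0: L[0]=3 → dur=3, Σ=3 | A=load:t0 B=idle [load-only]
step 1: L[1]=2 C[0]=6 → dur=6, Σ=9 | A=compute:t0 B=load:t1 [compute-bound]
step 2: L[2]=7 C[1]=7 → dur=7, Σ=16 | A=load:t2 B=compute:t1 [tied]
step 3: L[3]=2 C[2]=9 → dur=9, Σ=25 | A=compute:t2 B=load:t3 [compute-bound]
step 4: L[4]=8 C[3]=6 → dur=8, Σ=33 | A=load:t4 B=compute:t3 [load-bound]
step 5: L[5]=3 C[4]=9 → dur=9, Σ=42 | A=compute:t4 B=load:t5 [compute-bound]
step 6: C[5]=4 → dur=4, Σ=46 | A=idle B=compute:t5 [compute-only]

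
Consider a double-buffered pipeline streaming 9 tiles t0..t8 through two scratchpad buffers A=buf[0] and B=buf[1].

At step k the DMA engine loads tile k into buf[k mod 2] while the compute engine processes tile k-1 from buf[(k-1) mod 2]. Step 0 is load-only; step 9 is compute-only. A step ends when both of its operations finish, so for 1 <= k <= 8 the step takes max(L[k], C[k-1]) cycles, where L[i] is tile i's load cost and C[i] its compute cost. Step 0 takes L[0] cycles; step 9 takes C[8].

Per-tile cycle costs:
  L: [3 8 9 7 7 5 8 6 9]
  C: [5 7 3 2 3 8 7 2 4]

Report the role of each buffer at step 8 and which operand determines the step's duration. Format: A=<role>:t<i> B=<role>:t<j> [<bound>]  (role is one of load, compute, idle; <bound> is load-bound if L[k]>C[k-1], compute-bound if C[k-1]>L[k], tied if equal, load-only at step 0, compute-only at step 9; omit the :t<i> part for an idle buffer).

step 8: A=load:t8 B=compute:t7 [load-bound]

[0] DMA t0→A (3c) ∥ CU idle ⇒ 3c, clock 3
[1] DMA t1→B (8c) ∥ CU A:t0 (5c) ⇒ 8c, clock 11
[2] DMA t2→A (9c) ∥ CU B:t1 (7c) ⇒ 9c, clock 20
[3] DMA t3→B (7c) ∥ CU A:t2 (3c) ⇒ 7c, clock 27
[4] DMA t4→A (7c) ∥ CU B:t3 (2c) ⇒ 7c, clock 34
[5] DMA t5→B (5c) ∥ CU A:t4 (3c) ⇒ 5c, clock 39
[6] DMA t6→A (8c) ∥ CU B:t5 (8c) ⇒ 8c, clock 47
[7] DMA t7→B (6c) ∥ CU A:t6 (7c) ⇒ 7c, clock 54
[8] DMA t8→A (9c) ∥ CU B:t7 (2c) ⇒ 9c, clock 63
[9] DMA idle ∥ CU A:t8 (4c) ⇒ 4c, clock 67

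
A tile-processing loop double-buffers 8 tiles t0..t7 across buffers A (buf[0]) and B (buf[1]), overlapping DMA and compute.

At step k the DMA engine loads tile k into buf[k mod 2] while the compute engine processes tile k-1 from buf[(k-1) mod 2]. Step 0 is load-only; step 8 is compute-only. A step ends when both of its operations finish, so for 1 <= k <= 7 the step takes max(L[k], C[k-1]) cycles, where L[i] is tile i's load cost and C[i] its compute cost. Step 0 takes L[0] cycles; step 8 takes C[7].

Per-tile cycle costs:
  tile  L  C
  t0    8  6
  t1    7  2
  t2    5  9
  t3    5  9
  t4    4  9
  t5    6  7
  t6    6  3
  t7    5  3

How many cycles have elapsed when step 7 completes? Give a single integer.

k=0 load=t0/8c comp=- wait=8 total=8
k=1 load=t1/7c comp=t0/6c wait=7 total=15
k=2 load=t2/5c comp=t1/2c wait=5 total=20
k=3 load=t3/5c comp=t2/9c wait=9 total=29
k=4 load=t4/4c comp=t3/9c wait=9 total=38
k=5 load=t5/6c comp=t4/9c wait=9 total=47
k=6 load=t6/6c comp=t5/7c wait=7 total=54
k=7 load=t7/5c comp=t6/3c wait=5 total=59
k=8 load=- comp=t7/3c wait=3 total=62

end_cycle[7] = 59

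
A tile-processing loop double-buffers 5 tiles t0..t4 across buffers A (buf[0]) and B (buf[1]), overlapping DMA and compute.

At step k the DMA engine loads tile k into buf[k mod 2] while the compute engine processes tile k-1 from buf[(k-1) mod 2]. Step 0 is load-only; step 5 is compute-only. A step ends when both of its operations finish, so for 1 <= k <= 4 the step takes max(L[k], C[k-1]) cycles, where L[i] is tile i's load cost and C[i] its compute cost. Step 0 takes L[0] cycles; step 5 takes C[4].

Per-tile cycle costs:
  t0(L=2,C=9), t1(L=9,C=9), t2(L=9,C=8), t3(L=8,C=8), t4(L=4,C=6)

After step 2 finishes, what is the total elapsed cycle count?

end_cycle[2] = 20

k=0 load=t0/2c comp=- wait=2 total=2
k=1 load=t1/9c comp=t0/9c wait=9 total=11
k=2 load=t2/9c comp=t1/9c wait=9 total=20
k=3 load=t3/8c comp=t2/8c wait=8 total=28
k=4 load=t4/4c comp=t3/8c wait=8 total=36
k=5 load=- comp=t4/6c wait=6 total=42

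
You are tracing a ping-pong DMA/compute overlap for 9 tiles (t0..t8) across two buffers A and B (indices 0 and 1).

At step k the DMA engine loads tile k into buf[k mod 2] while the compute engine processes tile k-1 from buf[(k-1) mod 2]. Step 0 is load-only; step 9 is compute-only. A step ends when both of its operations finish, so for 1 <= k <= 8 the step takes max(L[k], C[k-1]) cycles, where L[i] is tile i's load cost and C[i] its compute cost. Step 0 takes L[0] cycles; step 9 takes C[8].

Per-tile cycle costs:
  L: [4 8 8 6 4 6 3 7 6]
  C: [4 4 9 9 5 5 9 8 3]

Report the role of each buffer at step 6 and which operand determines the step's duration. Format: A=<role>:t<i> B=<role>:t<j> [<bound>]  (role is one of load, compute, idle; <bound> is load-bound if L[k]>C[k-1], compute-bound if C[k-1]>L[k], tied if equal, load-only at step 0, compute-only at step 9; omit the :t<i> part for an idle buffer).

step 6: A=load:t6 B=compute:t5 [compute-bound]

  0. 4=4c; end=4; A:t0 B:-
  1. max(8,4)=8c; end=12; A:t0 B:t1
  2. max(8,4)=8c; end=20; A:t2 B:t1
  3. max(6,9)=9c; end=29; A:t2 B:t3
  4. max(4,9)=9c; end=38; A:t4 B:t3
  5. max(6,5)=6c; end=44; A:t4 B:t5
  6. max(3,5)=5c; end=49; A:t6 B:t5
  7. max(7,9)=9c; end=58; A:t6 B:t7
  8. max(6,8)=8c; end=66; A:t8 B:t7
  9. 3=3c; end=69; A:t8 B:t7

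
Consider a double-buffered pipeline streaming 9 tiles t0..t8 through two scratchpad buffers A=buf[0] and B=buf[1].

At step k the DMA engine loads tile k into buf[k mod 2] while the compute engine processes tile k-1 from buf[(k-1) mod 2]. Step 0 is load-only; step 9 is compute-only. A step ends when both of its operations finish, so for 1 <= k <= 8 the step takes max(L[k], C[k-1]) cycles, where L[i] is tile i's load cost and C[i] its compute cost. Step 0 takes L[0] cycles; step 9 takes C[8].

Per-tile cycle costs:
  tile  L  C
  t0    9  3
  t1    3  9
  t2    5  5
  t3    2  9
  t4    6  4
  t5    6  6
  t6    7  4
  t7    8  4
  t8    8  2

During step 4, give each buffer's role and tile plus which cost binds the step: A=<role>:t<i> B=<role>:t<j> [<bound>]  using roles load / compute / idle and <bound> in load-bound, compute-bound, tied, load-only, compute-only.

step 4: A=load:t4 B=compute:t3 [compute-bound]

k=0 load=t0/9c comp=- wait=9 total=9
k=1 load=t1/3c comp=t0/3c wait=3 total=12
k=2 load=t2/5c comp=t1/9c wait=9 total=21
k=3 load=t3/2c comp=t2/5c wait=5 total=26
k=4 load=t4/6c comp=t3/9c wait=9 total=35
k=5 load=t5/6c comp=t4/4c wait=6 total=41
k=6 load=t6/7c comp=t5/6c wait=7 total=48
k=7 load=t7/8c comp=t6/4c wait=8 total=56
k=8 load=t8/8c comp=t7/4c wait=8 total=64
k=9 load=- comp=t8/2c wait=2 total=66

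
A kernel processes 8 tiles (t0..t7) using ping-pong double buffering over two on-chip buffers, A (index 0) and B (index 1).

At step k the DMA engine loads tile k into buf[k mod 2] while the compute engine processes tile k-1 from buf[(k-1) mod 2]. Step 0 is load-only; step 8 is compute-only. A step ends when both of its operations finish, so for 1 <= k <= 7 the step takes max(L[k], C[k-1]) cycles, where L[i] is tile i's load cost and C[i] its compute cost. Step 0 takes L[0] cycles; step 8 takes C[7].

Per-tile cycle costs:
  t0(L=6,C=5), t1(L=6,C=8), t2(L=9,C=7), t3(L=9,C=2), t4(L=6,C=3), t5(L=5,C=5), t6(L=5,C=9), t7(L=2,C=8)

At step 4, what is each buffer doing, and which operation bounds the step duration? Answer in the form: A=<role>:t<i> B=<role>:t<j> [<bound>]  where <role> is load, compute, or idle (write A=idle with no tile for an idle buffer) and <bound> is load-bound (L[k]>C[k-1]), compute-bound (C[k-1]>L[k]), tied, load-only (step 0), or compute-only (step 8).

step 4: A=load:t4 B=compute:t3 [load-bound]

k=0 load=t0/6c comp=- wait=6 total=6
k=1 load=t1/6c comp=t0/5c wait=6 total=12
k=2 load=t2/9c comp=t1/8c wait=9 total=21
k=3 load=t3/9c comp=t2/7c wait=9 total=30
k=4 load=t4/6c comp=t3/2c wait=6 total=36
k=5 load=t5/5c comp=t4/3c wait=5 total=41
k=6 load=t6/5c comp=t5/5c wait=5 total=46
k=7 load=t7/2c comp=t6/9c wait=9 total=55
k=8 load=- comp=t7/8c wait=8 total=63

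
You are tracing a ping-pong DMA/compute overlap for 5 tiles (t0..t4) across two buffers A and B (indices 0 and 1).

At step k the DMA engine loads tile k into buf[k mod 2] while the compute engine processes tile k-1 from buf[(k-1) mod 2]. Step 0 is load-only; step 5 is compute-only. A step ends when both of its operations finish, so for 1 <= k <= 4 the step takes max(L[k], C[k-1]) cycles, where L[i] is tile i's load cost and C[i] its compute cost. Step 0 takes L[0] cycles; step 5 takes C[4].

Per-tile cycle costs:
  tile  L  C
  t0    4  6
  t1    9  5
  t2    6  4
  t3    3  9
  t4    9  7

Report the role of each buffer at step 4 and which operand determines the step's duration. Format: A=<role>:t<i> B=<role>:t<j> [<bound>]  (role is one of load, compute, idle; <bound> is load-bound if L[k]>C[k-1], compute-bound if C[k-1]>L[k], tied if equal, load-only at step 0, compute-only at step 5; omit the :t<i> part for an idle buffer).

step 4: A=load:t4 B=compute:t3 [tied]

k=0 load=t0/4c comp=- wait=4 total=4
k=1 load=t1/9c comp=t0/6c wait=9 total=13
k=2 load=t2/6c comp=t1/5c wait=6 total=19
k=3 load=t3/3c comp=t2/4c wait=4 total=23
k=4 load=t4/9c comp=t3/9c wait=9 total=32
k=5 load=- comp=t4/7c wait=7 total=39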